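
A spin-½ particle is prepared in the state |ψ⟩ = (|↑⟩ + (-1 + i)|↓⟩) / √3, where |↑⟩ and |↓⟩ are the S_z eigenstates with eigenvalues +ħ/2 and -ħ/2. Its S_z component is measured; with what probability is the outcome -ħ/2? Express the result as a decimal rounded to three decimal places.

The -ħ/2 outcome corresponds to |↓⟩. Its amplitude in |ψ⟩ is (-1 + i)/√3.
P = |-1 + i|² / 3 = 2/3.

0.667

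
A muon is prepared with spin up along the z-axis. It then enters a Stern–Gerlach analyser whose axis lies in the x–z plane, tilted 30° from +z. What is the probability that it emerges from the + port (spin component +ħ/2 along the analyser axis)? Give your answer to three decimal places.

For spin-½, the probability of finding spin-up along an axis at angle θ to the initial spin direction is cos²(θ/2); spin-down is sin²(θ/2).
θ = 30°, so P = cos²(15°) ≈ 0.933.

0.933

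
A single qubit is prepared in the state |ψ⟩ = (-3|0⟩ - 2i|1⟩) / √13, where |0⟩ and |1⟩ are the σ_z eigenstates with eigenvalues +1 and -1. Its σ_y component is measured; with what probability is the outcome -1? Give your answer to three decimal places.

|-y⟩ = (|0⟩ - i|1⟩)/√2, so ⟨-y|ψ⟩ = (-1) / (√2·√13).
P = |-1|² / 26 = 1/26.

0.038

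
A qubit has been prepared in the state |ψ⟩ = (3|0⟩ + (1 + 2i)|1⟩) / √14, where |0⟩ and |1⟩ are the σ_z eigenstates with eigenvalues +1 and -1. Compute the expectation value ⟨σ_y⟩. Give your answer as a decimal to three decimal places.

⟨σ_y⟩ = 2 Im(a* b)/(|a|²+|b|²) with a = 3, b = (1 + 2i).
a* b = (3 + 6i), so ⟨σ_y⟩ = 12/14.

0.857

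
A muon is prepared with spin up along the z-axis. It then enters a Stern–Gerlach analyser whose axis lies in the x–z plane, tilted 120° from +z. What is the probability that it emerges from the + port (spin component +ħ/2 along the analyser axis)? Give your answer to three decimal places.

For spin-½, the probability of finding spin-up along an axis at angle θ to the initial spin direction is cos²(θ/2); spin-down is sin²(θ/2).
θ = 120°, so P = cos²(60°) ≈ 0.250.

0.250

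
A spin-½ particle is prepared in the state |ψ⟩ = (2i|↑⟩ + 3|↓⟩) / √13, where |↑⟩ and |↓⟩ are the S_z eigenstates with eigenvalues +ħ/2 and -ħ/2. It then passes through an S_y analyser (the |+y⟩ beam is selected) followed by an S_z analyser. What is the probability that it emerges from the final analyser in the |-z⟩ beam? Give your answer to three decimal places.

First analyser (S_y): P(|+y⟩) = |⟨+y|ψ⟩|² = 1/26.
After stage 1 the state is |+y⟩; P(|-z⟩) = |⟨-z|+y⟩|² = 1/2.
Joint probability = 1/26 × 1/2 = 0.019.

0.019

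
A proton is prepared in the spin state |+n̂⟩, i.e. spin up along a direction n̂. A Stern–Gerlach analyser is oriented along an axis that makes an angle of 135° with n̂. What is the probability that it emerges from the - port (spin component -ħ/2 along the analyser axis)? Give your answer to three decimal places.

0.854

For spin-½, the probability of finding spin-up along an axis at angle θ to the initial spin direction is cos²(θ/2); spin-down is sin²(θ/2).
θ = 135°, so P = sin²(67.5°) ≈ 0.854.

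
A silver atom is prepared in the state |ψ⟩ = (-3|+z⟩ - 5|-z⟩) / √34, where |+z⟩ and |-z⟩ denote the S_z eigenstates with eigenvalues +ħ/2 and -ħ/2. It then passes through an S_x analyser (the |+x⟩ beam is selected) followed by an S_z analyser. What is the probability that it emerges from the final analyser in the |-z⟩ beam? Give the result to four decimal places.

First analyser (S_x): P(|+x⟩) = |⟨+x|ψ⟩|² = 64/68.
After stage 1 the state is |+x⟩; P(|-z⟩) = |⟨-z|+x⟩|² = 1/2.
Joint probability = 64/68 × 1/2 = 0.4706.

0.4706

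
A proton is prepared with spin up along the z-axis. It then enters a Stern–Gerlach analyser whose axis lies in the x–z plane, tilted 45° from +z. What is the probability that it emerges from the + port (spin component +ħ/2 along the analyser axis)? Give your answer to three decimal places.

For spin-½, the probability of finding spin-up along an axis at angle θ to the initial spin direction is cos²(θ/2); spin-down is sin²(θ/2).
θ = 45°, so P = cos²(22.5°) ≈ 0.854.

0.854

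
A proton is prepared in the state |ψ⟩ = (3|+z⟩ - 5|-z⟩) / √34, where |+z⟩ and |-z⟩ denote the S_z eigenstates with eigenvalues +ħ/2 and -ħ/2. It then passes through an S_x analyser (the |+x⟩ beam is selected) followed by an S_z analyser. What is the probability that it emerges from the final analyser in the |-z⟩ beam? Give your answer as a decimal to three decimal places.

0.029

First analyser (S_x): P(|+x⟩) = |⟨+x|ψ⟩|² = 4/68.
After stage 1 the state is |+x⟩; P(|-z⟩) = |⟨-z|+x⟩|² = 1/2.
Joint probability = 4/68 × 1/2 = 0.029.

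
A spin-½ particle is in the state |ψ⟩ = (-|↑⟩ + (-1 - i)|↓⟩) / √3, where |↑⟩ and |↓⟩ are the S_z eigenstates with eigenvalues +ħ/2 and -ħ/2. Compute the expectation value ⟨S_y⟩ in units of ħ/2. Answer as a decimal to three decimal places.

⟨σ_y⟩ = 2 Im(a* b)/(|a|²+|b|²) with a = -1, b = (-1 - i).
a* b = (1 + i), so ⟨σ_y⟩ = 2/3.
⟨S_y⟩ = (ħ/2)·⟨σ_y⟩.

0.667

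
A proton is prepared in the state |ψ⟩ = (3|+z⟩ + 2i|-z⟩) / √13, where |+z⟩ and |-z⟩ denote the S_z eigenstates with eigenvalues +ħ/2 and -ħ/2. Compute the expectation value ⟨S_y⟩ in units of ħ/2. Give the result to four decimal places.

⟨σ_y⟩ = 2 Im(a* b)/(|a|²+|b|²) with a = 3, b = 2i.
a* b = 6i, so ⟨σ_y⟩ = 12/13.
⟨S_y⟩ = (ħ/2)·⟨σ_y⟩.

0.9231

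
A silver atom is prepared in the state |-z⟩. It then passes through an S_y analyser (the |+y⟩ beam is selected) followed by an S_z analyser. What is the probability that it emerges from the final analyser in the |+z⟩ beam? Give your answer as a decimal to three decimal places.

First analyser (S_y): from |-z⟩, P(|+y⟩) = 1/2.
After stage 1 the state is |+y⟩; P(|+z⟩) = |⟨+z|+y⟩|² = 1/2.
Joint probability = 1/2 × 1/2 = 0.250.

0.250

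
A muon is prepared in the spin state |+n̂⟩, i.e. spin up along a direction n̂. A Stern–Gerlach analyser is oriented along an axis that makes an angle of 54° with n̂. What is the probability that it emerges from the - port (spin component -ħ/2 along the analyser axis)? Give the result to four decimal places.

0.2061

For spin-½, the probability of finding spin-up along an axis at angle θ to the initial spin direction is cos²(θ/2); spin-down is sin²(θ/2).
θ = 54°, so P = sin²(27°) ≈ 0.2061.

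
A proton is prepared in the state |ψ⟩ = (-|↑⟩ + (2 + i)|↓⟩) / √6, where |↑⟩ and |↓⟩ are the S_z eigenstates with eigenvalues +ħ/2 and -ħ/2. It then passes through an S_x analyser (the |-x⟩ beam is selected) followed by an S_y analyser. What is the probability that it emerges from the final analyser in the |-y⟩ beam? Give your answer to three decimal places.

First analyser (S_x): P(|-x⟩) = |⟨-x|ψ⟩|² = 10/12.
After stage 1 the state is |-x⟩; P(|-y⟩) = |⟨-y|-x⟩|² = 1/2.
Joint probability = 10/12 × 1/2 = 0.417.

0.417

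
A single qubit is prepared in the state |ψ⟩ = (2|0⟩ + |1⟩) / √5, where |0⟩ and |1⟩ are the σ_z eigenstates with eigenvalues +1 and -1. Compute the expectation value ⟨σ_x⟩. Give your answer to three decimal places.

0.800

⟨σ_x⟩ = 2 Re(a* b)/(|a|²+|b|²) with a = 2, b = 1.
a* b = 2, so ⟨σ_x⟩ = 4/5.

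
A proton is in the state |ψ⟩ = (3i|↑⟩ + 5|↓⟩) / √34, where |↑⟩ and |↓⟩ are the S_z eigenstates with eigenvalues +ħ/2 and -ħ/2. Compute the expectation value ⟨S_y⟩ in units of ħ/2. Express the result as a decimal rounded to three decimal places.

⟨σ_y⟩ = 2 Im(a* b)/(|a|²+|b|²) with a = 3i, b = 5.
a* b = -15i, so ⟨σ_y⟩ = -30/34.
⟨S_y⟩ = (ħ/2)·⟨σ_y⟩.

-0.882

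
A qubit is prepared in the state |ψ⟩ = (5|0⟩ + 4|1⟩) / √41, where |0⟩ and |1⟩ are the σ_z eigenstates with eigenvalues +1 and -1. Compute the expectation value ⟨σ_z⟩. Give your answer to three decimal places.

⟨σ_z⟩ = |a|² - |b|² divided by |a|²+|b|², with a, b the |0⟩, |1⟩ amplitudes.
= (25 - 16)/41 = 9/41.

0.220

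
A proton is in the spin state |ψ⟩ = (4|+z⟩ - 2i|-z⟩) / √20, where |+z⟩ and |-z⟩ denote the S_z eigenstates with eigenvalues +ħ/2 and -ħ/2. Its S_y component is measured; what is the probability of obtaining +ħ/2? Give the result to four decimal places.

0.1000

|+y⟩ = (|+z⟩ + i|-z⟩)/√2, so ⟨+y|ψ⟩ = (2) / (√2·√20).
P = |2|² / 40 = 4/40.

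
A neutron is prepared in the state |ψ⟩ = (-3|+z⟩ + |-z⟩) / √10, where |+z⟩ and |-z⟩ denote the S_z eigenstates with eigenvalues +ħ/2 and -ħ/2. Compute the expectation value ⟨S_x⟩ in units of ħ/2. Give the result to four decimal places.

-0.6000

⟨σ_x⟩ = 2 Re(a* b)/(|a|²+|b|²) with a = -3, b = 1.
a* b = -3, so ⟨σ_x⟩ = -6/10.
⟨S_x⟩ = (ħ/2)·⟨σ_x⟩.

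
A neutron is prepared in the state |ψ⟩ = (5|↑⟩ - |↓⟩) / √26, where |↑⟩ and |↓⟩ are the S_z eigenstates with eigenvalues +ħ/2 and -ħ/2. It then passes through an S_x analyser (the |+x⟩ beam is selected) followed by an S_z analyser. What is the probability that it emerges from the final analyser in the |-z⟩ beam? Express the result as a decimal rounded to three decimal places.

First analyser (S_x): P(|+x⟩) = |⟨+x|ψ⟩|² = 16/52.
After stage 1 the state is |+x⟩; P(|-z⟩) = |⟨-z|+x⟩|² = 1/2.
Joint probability = 16/52 × 1/2 = 0.154.

0.154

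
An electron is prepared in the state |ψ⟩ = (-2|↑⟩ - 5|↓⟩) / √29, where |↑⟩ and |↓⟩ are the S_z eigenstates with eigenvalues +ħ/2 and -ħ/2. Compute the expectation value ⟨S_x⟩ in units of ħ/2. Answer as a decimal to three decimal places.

⟨σ_x⟩ = 2 Re(a* b)/(|a|²+|b|²) with a = -2, b = -5.
a* b = 10, so ⟨σ_x⟩ = 20/29.
⟨S_x⟩ = (ħ/2)·⟨σ_x⟩.

0.690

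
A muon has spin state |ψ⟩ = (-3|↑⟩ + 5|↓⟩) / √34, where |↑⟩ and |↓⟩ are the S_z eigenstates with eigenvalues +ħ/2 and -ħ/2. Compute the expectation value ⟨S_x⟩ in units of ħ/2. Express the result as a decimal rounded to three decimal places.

-0.882

⟨σ_x⟩ = 2 Re(a* b)/(|a|²+|b|²) with a = -3, b = 5.
a* b = -15, so ⟨σ_x⟩ = -30/34.
⟨S_x⟩ = (ħ/2)·⟨σ_x⟩.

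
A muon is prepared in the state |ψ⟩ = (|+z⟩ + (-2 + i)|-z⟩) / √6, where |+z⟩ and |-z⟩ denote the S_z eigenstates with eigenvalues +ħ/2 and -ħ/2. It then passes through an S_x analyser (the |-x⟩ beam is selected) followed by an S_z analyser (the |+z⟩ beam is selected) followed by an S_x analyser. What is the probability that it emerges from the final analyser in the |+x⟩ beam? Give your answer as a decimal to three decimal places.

0.208

First analyser (S_x): P(|-x⟩) = |⟨-x|ψ⟩|² = 10/12.
After stage 1 the state is |-x⟩; P(|+z⟩) = |⟨+z|-x⟩|² = 1/2.
After stage 2 the state is |+z⟩; P(|+x⟩) = |⟨+x|+z⟩|² = 1/2.
Joint probability = 10/12 × 1/2 × 1/2 = 0.208.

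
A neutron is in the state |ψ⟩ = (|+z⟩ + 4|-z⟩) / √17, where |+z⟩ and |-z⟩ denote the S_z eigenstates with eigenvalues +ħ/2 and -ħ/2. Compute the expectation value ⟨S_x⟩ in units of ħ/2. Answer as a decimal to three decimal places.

0.471

⟨σ_x⟩ = 2 Re(a* b)/(|a|²+|b|²) with a = 1, b = 4.
a* b = 4, so ⟨σ_x⟩ = 8/17.
⟨S_x⟩ = (ħ/2)·⟨σ_x⟩.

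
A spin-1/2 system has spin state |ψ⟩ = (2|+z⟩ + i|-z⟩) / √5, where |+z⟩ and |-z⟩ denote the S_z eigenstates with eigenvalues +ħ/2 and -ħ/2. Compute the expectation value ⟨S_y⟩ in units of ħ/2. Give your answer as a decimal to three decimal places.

0.800

⟨σ_y⟩ = 2 Im(a* b)/(|a|²+|b|²) with a = 2, b = i.
a* b = 2i, so ⟨σ_y⟩ = 4/5.
⟨S_y⟩ = (ħ/2)·⟨σ_y⟩.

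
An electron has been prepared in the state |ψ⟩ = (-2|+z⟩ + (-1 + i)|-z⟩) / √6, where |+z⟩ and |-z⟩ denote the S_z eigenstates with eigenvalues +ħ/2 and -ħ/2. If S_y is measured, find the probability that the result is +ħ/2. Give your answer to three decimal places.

|+y⟩ = (|+z⟩ + i|-z⟩)/√2, so ⟨+y|ψ⟩ = (-1 + i) / (√2·√6).
P = |-1 + i|² / 12 = 2/12.

0.167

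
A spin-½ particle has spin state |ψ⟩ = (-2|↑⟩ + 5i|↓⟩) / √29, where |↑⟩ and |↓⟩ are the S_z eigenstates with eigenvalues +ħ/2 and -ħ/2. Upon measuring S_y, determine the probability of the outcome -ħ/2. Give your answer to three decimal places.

|-y⟩ = (|↑⟩ - i|↓⟩)/√2, so ⟨-y|ψ⟩ = (-7) / (√2·√29).
P = |-7|² / 58 = 49/58.

0.845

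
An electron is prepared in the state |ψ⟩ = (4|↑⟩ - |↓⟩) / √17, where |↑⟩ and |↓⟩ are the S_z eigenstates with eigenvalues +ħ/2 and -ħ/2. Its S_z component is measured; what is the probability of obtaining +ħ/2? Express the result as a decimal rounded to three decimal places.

The +ħ/2 outcome corresponds to |↑⟩. Its amplitude in |ψ⟩ is 4/√17.
P = |4|² / 17 = 16/17.

0.941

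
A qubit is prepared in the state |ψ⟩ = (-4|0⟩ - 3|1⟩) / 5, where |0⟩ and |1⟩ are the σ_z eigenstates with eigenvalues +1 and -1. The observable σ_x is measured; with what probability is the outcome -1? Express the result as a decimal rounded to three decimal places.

0.020

|-x⟩ = (|0⟩ - |1⟩)/√2, so ⟨-x|ψ⟩ = (-1) / (√2·5).
P = |-1|² / 50 = 1/50.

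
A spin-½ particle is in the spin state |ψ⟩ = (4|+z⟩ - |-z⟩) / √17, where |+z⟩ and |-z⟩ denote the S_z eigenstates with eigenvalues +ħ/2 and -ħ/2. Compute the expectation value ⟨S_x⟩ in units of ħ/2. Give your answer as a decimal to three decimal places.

-0.471

⟨σ_x⟩ = 2 Re(a* b)/(|a|²+|b|²) with a = 4, b = -1.
a* b = -4, so ⟨σ_x⟩ = -8/17.
⟨S_x⟩ = (ħ/2)·⟨σ_x⟩.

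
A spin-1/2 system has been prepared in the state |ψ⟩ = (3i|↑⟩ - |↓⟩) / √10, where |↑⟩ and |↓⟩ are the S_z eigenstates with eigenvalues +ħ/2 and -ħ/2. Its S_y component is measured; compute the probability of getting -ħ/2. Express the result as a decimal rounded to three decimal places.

0.200

|-y⟩ = (|↑⟩ - i|↓⟩)/√2, so ⟨-y|ψ⟩ = (2i) / (√2·√10).
P = |2i|² / 20 = 4/20.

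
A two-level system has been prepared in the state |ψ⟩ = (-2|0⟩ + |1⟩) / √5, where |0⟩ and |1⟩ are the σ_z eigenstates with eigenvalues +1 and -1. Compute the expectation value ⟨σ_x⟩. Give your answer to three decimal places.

⟨σ_x⟩ = 2 Re(a* b)/(|a|²+|b|²) with a = -2, b = 1.
a* b = -2, so ⟨σ_x⟩ = -4/5.

-0.800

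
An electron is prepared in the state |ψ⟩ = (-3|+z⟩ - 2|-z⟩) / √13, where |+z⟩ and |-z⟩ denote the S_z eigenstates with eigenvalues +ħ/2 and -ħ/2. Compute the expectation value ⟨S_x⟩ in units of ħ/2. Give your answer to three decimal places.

0.923

⟨σ_x⟩ = 2 Re(a* b)/(|a|²+|b|²) with a = -3, b = -2.
a* b = 6, so ⟨σ_x⟩ = 12/13.
⟨S_x⟩ = (ħ/2)·⟨σ_x⟩.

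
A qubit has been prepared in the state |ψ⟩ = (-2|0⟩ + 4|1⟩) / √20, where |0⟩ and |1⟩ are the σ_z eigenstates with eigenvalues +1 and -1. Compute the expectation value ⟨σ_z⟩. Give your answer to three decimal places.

⟨σ_z⟩ = |a|² - |b|² divided by |a|²+|b|², with a, b the |0⟩, |1⟩ amplitudes.
= (4 - 16)/20 = -12/20.

-0.600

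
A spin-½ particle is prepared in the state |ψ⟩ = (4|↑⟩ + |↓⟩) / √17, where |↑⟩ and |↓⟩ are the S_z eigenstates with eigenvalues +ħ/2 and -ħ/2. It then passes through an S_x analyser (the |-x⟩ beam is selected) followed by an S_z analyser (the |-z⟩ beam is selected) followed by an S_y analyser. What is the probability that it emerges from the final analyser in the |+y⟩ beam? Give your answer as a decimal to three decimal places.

First analyser (S_x): P(|-x⟩) = |⟨-x|ψ⟩|² = 9/34.
After stage 1 the state is |-x⟩; P(|-z⟩) = |⟨-z|-x⟩|² = 1/2.
After stage 2 the state is |-z⟩; P(|+y⟩) = |⟨+y|-z⟩|² = 1/2.
Joint probability = 9/34 × 1/2 × 1/2 = 0.066.

0.066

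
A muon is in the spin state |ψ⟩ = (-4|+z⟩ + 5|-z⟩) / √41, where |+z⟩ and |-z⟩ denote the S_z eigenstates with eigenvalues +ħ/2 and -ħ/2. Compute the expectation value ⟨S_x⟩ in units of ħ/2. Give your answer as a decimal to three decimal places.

⟨σ_x⟩ = 2 Re(a* b)/(|a|²+|b|²) with a = -4, b = 5.
a* b = -20, so ⟨σ_x⟩ = -40/41.
⟨S_x⟩ = (ħ/2)·⟨σ_x⟩.

-0.976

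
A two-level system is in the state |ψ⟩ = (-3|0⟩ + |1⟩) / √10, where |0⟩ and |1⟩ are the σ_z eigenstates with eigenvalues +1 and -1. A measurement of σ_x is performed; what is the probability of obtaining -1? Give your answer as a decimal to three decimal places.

|-x⟩ = (|0⟩ - |1⟩)/√2, so ⟨-x|ψ⟩ = (-4) / (√2·√10).
P = |-4|² / 20 = 16/20.

0.800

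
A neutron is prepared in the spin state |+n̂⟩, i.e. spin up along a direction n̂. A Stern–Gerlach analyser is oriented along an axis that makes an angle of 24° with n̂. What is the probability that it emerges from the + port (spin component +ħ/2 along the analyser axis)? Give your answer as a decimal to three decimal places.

0.957

For spin-½, the probability of finding spin-up along an axis at angle θ to the initial spin direction is cos²(θ/2); spin-down is sin²(θ/2).
θ = 24°, so P = cos²(12°) ≈ 0.957.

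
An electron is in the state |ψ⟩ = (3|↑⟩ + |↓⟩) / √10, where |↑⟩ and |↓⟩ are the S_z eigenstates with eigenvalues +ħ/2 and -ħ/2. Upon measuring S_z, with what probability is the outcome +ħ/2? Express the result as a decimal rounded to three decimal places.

0.900

The +ħ/2 outcome corresponds to |↑⟩. Its amplitude in |ψ⟩ is 3/√10.
P = |3|² / 10 = 9/10.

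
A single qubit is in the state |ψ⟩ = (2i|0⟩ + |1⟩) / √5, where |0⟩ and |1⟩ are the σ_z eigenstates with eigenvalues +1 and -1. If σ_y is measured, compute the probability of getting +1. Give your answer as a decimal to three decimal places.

0.100

|+y⟩ = (|0⟩ + i|1⟩)/√2, so ⟨+y|ψ⟩ = (i) / (√2·√5).
P = |i|² / 10 = 1/10.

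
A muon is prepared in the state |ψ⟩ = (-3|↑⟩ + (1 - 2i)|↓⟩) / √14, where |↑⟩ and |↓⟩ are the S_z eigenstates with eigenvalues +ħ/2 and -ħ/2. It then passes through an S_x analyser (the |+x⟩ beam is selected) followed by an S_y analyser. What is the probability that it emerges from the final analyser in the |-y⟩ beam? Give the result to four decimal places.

0.1429

First analyser (S_x): P(|+x⟩) = |⟨+x|ψ⟩|² = 8/28.
After stage 1 the state is |+x⟩; P(|-y⟩) = |⟨-y|+x⟩|² = 1/2.
Joint probability = 8/28 × 1/2 = 0.1429.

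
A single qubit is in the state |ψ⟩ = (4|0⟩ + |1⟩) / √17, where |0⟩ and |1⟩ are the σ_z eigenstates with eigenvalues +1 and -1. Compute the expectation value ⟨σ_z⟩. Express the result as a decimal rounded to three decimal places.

⟨σ_z⟩ = |a|² - |b|² divided by |a|²+|b|², with a, b the |0⟩, |1⟩ amplitudes.
= (16 - 1)/17 = 15/17.

0.882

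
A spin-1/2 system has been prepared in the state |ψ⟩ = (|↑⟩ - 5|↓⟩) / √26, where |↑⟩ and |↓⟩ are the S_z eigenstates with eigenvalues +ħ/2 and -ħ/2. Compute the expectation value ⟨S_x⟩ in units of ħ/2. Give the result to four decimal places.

⟨σ_x⟩ = 2 Re(a* b)/(|a|²+|b|²) with a = 1, b = -5.
a* b = -5, so ⟨σ_x⟩ = -10/26.
⟨S_x⟩ = (ħ/2)·⟨σ_x⟩.

-0.3846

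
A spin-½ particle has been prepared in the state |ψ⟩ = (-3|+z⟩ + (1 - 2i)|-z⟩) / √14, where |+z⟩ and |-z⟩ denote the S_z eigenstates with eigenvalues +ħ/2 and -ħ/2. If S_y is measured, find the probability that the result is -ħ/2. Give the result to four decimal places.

0.0714

|-y⟩ = (|+z⟩ - i|-z⟩)/√2, so ⟨-y|ψ⟩ = (-1 + i) / (√2·√14).
P = |-1 + i|² / 28 = 2/28.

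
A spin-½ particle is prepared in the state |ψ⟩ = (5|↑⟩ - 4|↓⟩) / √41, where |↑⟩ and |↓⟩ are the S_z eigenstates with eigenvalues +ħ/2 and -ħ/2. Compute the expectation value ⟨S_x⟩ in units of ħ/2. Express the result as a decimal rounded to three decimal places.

-0.976

⟨σ_x⟩ = 2 Re(a* b)/(|a|²+|b|²) with a = 5, b = -4.
a* b = -20, so ⟨σ_x⟩ = -40/41.
⟨S_x⟩ = (ħ/2)·⟨σ_x⟩.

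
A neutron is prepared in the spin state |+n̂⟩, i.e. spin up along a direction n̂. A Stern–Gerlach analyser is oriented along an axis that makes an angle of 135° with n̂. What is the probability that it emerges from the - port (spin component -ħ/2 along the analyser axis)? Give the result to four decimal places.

For spin-½, the probability of finding spin-up along an axis at angle θ to the initial spin direction is cos²(θ/2); spin-down is sin²(θ/2).
θ = 135°, so P = sin²(67.5°) ≈ 0.8536.

0.8536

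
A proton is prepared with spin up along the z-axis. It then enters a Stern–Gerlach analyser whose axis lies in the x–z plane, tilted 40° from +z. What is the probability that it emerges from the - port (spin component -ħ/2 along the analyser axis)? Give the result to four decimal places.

0.1170

For spin-½, the probability of finding spin-up along an axis at angle θ to the initial spin direction is cos²(θ/2); spin-down is sin²(θ/2).
θ = 40°, so P = sin²(20°) ≈ 0.1170.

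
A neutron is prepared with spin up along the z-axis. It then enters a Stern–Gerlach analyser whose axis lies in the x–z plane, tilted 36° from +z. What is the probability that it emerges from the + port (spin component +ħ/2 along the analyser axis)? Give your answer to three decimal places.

For spin-½, the probability of finding spin-up along an axis at angle θ to the initial spin direction is cos²(θ/2); spin-down is sin²(θ/2).
θ = 36°, so P = cos²(18°) ≈ 0.905.

0.905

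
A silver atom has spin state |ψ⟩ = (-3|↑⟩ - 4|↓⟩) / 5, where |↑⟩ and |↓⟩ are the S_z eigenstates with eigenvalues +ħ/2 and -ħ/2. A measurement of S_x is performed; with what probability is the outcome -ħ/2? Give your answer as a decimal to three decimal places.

|-x⟩ = (|↑⟩ - |↓⟩)/√2, so ⟨-x|ψ⟩ = (1) / (√2·5).
P = |1|² / 50 = 1/50.

0.020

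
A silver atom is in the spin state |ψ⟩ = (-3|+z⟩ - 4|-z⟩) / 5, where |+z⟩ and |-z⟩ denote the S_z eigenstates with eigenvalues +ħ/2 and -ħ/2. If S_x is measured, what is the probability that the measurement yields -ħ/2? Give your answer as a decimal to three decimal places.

|-x⟩ = (|+z⟩ - |-z⟩)/√2, so ⟨-x|ψ⟩ = (1) / (√2·5).
P = |1|² / 50 = 1/50.

0.020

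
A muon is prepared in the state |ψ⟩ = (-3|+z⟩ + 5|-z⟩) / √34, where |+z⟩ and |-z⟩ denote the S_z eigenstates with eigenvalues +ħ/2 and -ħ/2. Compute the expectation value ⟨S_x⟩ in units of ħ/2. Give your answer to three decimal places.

-0.882

⟨σ_x⟩ = 2 Re(a* b)/(|a|²+|b|²) with a = -3, b = 5.
a* b = -15, so ⟨σ_x⟩ = -30/34.
⟨S_x⟩ = (ħ/2)·⟨σ_x⟩.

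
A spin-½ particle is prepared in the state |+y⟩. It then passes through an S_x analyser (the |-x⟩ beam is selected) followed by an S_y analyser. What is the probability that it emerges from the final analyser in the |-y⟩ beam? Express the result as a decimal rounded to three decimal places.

0.250

First analyser (S_x): from |+y⟩, P(|-x⟩) = 1/2.
After stage 1 the state is |-x⟩; P(|-y⟩) = |⟨-y|-x⟩|² = 1/2.
Joint probability = 1/2 × 1/2 = 0.250.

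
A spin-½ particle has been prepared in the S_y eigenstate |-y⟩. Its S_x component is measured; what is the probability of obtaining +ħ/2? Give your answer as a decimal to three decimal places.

0.500

In the S_z basis, |-y⟩ = (|+z⟩ - i|-z⟩)/√2 and |+x⟩ = (|+z⟩ + |-z⟩)/√2.
|⟨+x|-y⟩|² = 1/2.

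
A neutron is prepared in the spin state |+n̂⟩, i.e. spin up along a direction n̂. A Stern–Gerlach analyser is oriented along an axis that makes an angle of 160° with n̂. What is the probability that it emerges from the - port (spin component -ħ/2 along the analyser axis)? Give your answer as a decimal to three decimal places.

0.970

For spin-½, the probability of finding spin-up along an axis at angle θ to the initial spin direction is cos²(θ/2); spin-down is sin²(θ/2).
θ = 160°, so P = sin²(80°) ≈ 0.970.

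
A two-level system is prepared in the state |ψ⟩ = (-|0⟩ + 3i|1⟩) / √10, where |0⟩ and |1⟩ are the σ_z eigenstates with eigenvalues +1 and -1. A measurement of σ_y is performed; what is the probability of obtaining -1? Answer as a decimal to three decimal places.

|-y⟩ = (|0⟩ - i|1⟩)/√2, so ⟨-y|ψ⟩ = (-4) / (√2·√10).
P = |-4|² / 20 = 16/20.

0.800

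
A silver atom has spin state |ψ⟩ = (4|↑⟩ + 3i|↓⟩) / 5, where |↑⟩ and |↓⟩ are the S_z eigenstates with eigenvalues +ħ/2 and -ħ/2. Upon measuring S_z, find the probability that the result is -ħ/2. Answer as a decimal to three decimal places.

The -ħ/2 outcome corresponds to |↓⟩. Its amplitude in |ψ⟩ is 3i/5.
P = |3i|² / 25 = 9/25.

0.360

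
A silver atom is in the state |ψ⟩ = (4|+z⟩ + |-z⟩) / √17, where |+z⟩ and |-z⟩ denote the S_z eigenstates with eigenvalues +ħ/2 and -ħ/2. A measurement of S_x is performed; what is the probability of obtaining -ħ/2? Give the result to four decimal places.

0.2647

|-x⟩ = (|+z⟩ - |-z⟩)/√2, so ⟨-x|ψ⟩ = (3) / (√2·√17).
P = |3|² / 34 = 9/34.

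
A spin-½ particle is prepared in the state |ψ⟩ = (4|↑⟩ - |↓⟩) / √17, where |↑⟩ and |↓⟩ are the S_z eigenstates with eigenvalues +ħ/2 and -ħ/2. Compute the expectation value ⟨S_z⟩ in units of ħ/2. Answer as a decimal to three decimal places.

0.882

⟨σ_z⟩ = |a|² - |b|² divided by |a|²+|b|², with a, b the |↑⟩, |↓⟩ amplitudes.
= (16 - 1)/17 = 15/17.
⟨S_z⟩ = (ħ/2)·⟨σ_z⟩.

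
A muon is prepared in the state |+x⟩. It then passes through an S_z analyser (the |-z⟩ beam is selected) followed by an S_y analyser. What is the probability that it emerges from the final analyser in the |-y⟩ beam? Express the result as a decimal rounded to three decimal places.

First analyser (S_z): from |+x⟩, P(|-z⟩) = 1/2.
After stage 1 the state is |-z⟩; P(|-y⟩) = |⟨-y|-z⟩|² = 1/2.
Joint probability = 1/2 × 1/2 = 0.250.

0.250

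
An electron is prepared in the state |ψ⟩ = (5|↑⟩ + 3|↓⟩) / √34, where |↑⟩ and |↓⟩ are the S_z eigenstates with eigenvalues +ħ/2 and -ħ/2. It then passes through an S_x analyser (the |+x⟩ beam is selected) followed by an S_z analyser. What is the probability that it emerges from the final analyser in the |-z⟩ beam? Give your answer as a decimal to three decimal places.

0.471

First analyser (S_x): P(|+x⟩) = |⟨+x|ψ⟩|² = 64/68.
After stage 1 the state is |+x⟩; P(|-z⟩) = |⟨-z|+x⟩|² = 1/2.
Joint probability = 64/68 × 1/2 = 0.471.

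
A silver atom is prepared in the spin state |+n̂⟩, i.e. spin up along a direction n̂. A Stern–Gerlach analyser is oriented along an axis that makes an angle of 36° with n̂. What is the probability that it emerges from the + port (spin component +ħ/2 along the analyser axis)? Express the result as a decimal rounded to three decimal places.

For spin-½, the probability of finding spin-up along an axis at angle θ to the initial spin direction is cos²(θ/2); spin-down is sin²(θ/2).
θ = 36°, so P = cos²(18°) ≈ 0.905.

0.905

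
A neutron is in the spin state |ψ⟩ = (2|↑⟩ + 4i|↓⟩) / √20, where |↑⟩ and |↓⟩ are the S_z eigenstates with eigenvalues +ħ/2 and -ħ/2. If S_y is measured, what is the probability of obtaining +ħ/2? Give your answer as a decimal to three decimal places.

0.900

|+y⟩ = (|↑⟩ + i|↓⟩)/√2, so ⟨+y|ψ⟩ = (6) / (√2·√20).
P = |6|² / 40 = 36/40.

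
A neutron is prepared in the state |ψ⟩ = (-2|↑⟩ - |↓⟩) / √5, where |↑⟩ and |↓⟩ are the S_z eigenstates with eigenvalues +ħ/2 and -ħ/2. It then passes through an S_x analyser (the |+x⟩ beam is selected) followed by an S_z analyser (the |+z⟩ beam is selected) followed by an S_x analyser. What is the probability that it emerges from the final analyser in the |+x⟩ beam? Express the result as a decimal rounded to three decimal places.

First analyser (S_x): P(|+x⟩) = |⟨+x|ψ⟩|² = 9/10.
After stage 1 the state is |+x⟩; P(|+z⟩) = |⟨+z|+x⟩|² = 1/2.
After stage 2 the state is |+z⟩; P(|+x⟩) = |⟨+x|+z⟩|² = 1/2.
Joint probability = 9/10 × 1/2 × 1/2 = 0.225.

0.225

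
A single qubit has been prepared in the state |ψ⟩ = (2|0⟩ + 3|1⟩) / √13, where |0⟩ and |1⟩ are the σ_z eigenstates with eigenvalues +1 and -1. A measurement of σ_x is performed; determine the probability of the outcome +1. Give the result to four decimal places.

0.9615

|+x⟩ = (|0⟩ + |1⟩)/√2, so ⟨+x|ψ⟩ = (5) / (√2·√13).
P = |5|² / 26 = 25/26.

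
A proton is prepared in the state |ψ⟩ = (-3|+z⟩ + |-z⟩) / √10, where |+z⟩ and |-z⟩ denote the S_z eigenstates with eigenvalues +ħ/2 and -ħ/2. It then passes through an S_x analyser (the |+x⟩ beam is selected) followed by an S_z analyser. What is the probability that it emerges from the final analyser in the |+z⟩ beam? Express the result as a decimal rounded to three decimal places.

0.100

First analyser (S_x): P(|+x⟩) = |⟨+x|ψ⟩|² = 4/20.
After stage 1 the state is |+x⟩; P(|+z⟩) = |⟨+z|+x⟩|² = 1/2.
Joint probability = 4/20 × 1/2 = 0.100.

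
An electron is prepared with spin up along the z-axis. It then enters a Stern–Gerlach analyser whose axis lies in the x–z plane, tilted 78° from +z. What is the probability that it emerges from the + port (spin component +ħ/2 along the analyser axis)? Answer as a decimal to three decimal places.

For spin-½, the probability of finding spin-up along an axis at angle θ to the initial spin direction is cos²(θ/2); spin-down is sin²(θ/2).
θ = 78°, so P = cos²(39°) ≈ 0.604.

0.604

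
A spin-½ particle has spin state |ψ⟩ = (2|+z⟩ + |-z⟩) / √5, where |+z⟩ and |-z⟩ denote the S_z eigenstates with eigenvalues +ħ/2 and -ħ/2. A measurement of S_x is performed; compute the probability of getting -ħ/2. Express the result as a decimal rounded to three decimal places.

|-x⟩ = (|+z⟩ - |-z⟩)/√2, so ⟨-x|ψ⟩ = (1) / (√2·√5).
P = |1|² / 10 = 1/10.

0.100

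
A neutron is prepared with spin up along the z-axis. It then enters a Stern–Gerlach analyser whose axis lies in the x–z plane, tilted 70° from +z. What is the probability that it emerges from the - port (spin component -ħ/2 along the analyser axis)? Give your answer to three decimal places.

0.329

For spin-½, the probability of finding spin-up along an axis at angle θ to the initial spin direction is cos²(θ/2); spin-down is sin²(θ/2).
θ = 70°, so P = sin²(35°) ≈ 0.329.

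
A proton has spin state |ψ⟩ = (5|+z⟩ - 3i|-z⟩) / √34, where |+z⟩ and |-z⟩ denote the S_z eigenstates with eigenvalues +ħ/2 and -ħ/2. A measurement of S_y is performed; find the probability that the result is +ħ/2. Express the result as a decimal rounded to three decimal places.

|+y⟩ = (|+z⟩ + i|-z⟩)/√2, so ⟨+y|ψ⟩ = (2) / (√2·√34).
P = |2|² / 68 = 4/68.

0.059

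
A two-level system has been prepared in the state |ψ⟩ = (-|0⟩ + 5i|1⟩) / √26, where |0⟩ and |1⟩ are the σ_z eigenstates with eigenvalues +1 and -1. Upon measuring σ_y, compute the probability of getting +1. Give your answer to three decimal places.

|+y⟩ = (|0⟩ + i|1⟩)/√2, so ⟨+y|ψ⟩ = (4) / (√2·√26).
P = |4|² / 52 = 16/52.

0.308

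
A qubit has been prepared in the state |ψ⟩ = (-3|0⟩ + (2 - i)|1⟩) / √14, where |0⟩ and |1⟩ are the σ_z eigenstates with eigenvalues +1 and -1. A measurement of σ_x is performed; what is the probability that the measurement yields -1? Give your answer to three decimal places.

|-x⟩ = (|0⟩ - |1⟩)/√2, so ⟨-x|ψ⟩ = (-5 + i) / (√2·√14).
P = |-5 + i|² / 28 = 26/28.

0.929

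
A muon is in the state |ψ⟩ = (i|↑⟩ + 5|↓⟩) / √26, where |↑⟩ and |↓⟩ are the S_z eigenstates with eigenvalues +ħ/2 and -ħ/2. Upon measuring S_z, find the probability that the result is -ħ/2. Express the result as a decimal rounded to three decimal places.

The -ħ/2 outcome corresponds to |↓⟩. Its amplitude in |ψ⟩ is 5/√26.
P = |5|² / 26 = 25/26.

0.962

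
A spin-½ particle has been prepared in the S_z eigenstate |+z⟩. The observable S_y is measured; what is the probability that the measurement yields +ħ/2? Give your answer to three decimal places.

In the S_z basis, |+z⟩ = |+z⟩ and |+y⟩ = (|+z⟩ + i|-z⟩)/√2.
|⟨+y|+z⟩|² = 1/2.

0.500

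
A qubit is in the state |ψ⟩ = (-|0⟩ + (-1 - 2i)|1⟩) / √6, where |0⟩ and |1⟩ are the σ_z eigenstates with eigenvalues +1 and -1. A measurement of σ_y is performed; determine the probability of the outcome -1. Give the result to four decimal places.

0.1667

|-y⟩ = (|0⟩ - i|1⟩)/√2, so ⟨-y|ψ⟩ = (1 - i) / (√2·√6).
P = |1 - i|² / 12 = 2/12.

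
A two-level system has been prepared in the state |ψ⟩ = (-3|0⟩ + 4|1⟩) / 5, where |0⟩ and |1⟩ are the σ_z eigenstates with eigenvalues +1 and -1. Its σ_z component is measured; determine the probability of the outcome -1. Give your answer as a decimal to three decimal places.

The -1 outcome corresponds to |1⟩. Its amplitude in |ψ⟩ is 4/5.
P = |4|² / 25 = 16/25.

0.640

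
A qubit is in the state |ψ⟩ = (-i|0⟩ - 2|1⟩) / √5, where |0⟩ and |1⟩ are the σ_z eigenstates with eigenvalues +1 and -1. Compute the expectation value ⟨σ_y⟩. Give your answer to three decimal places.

⟨σ_y⟩ = 2 Im(a* b)/(|a|²+|b|²) with a = -i, b = -2.
a* b = -2i, so ⟨σ_y⟩ = -4/5.

-0.800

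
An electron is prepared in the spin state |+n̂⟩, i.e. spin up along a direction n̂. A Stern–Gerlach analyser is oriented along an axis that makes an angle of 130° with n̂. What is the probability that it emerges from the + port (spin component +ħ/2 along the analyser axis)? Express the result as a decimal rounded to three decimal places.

For spin-½, the probability of finding spin-up along an axis at angle θ to the initial spin direction is cos²(θ/2); spin-down is sin²(θ/2).
θ = 130°, so P = cos²(65°) ≈ 0.179.

0.179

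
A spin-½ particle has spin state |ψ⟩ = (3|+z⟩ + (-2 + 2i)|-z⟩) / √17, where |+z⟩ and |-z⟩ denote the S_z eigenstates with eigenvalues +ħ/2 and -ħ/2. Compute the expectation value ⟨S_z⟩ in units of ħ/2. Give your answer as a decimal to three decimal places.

0.059

⟨σ_z⟩ = |a|² - |b|² divided by |a|²+|b|², with a, b the |+z⟩, |-z⟩ amplitudes.
= (9 - 8)/17 = 1/17.
⟨S_z⟩ = (ħ/2)·⟨σ_z⟩.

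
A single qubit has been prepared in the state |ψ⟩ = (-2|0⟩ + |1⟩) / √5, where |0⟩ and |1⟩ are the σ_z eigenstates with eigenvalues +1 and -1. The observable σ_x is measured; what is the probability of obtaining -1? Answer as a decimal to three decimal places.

0.900

|-x⟩ = (|0⟩ - |1⟩)/√2, so ⟨-x|ψ⟩ = (-3) / (√2·√5).
P = |-3|² / 10 = 9/10.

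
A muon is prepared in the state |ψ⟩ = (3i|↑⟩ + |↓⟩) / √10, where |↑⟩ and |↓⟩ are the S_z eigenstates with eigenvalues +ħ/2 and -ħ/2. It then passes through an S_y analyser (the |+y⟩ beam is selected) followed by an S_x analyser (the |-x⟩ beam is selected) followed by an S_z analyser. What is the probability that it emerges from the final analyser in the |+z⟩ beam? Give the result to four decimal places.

0.0500

First analyser (S_y): P(|+y⟩) = |⟨+y|ψ⟩|² = 4/20.
After stage 1 the state is |+y⟩; P(|-x⟩) = |⟨-x|+y⟩|² = 1/2.
After stage 2 the state is |-x⟩; P(|+z⟩) = |⟨+z|-x⟩|² = 1/2.
Joint probability = 4/20 × 1/2 × 1/2 = 0.0500.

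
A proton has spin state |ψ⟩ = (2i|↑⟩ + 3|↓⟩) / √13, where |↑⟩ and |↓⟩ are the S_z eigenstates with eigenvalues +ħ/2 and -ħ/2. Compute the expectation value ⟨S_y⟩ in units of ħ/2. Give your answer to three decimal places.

⟨σ_y⟩ = 2 Im(a* b)/(|a|²+|b|²) with a = 2i, b = 3.
a* b = -6i, so ⟨σ_y⟩ = -12/13.
⟨S_y⟩ = (ħ/2)·⟨σ_y⟩.

-0.923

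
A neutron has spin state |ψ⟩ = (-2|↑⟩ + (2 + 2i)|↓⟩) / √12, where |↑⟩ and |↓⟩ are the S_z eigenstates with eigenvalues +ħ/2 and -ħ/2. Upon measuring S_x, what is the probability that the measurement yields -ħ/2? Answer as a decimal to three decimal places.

0.833

|-x⟩ = (|↑⟩ - |↓⟩)/√2, so ⟨-x|ψ⟩ = (-4 - 2i) / (√2·√12).
P = |-4 - 2i|² / 24 = 20/24.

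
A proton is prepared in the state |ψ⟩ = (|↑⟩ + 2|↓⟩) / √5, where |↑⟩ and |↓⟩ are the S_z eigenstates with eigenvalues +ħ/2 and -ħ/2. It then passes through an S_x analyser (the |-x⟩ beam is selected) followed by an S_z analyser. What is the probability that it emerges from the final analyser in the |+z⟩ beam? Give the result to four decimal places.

0.0500

First analyser (S_x): P(|-x⟩) = |⟨-x|ψ⟩|² = 1/10.
After stage 1 the state is |-x⟩; P(|+z⟩) = |⟨+z|-x⟩|² = 1/2.
Joint probability = 1/10 × 1/2 = 0.0500.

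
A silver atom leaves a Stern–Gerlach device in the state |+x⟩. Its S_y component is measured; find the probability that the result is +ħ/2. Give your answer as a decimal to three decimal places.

In the S_z basis, |+x⟩ = (|↑⟩ + |↓⟩)/√2 and |+y⟩ = (|↑⟩ + i|↓⟩)/√2.
|⟨+y|+x⟩|² = 1/2.

0.500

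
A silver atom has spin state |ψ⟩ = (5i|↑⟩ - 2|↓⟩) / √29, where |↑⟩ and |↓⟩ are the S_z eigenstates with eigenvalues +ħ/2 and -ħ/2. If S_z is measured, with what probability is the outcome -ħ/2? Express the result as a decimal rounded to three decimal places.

The -ħ/2 outcome corresponds to |↓⟩. Its amplitude in |ψ⟩ is -2/√29.
P = |-2|² / 29 = 4/29.

0.138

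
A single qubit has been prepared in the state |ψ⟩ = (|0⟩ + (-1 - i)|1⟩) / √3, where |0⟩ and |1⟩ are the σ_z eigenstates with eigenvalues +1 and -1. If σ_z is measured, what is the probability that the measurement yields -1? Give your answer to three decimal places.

The -1 outcome corresponds to |1⟩. Its amplitude in |ψ⟩ is (-1 - i)/√3.
P = |-1 - i|² / 3 = 2/3.

0.667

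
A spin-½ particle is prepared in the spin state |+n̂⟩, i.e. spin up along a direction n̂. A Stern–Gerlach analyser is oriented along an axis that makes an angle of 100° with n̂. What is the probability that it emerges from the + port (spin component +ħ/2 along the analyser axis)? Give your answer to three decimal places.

0.413

For spin-½, the probability of finding spin-up along an axis at angle θ to the initial spin direction is cos²(θ/2); spin-down is sin²(θ/2).
θ = 100°, so P = cos²(50°) ≈ 0.413.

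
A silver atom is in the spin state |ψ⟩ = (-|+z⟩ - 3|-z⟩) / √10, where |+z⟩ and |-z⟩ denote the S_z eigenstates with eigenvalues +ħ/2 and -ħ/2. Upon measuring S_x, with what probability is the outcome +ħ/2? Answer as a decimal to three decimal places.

0.800

|+x⟩ = (|+z⟩ + |-z⟩)/√2, so ⟨+x|ψ⟩ = (-4) / (√2·√10).
P = |-4|² / 20 = 16/20.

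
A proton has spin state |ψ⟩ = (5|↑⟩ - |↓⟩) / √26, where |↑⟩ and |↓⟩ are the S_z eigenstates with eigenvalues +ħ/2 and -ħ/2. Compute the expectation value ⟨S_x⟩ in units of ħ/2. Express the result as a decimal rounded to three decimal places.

-0.385

⟨σ_x⟩ = 2 Re(a* b)/(|a|²+|b|²) with a = 5, b = -1.
a* b = -5, so ⟨σ_x⟩ = -10/26.
⟨S_x⟩ = (ħ/2)·⟨σ_x⟩.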